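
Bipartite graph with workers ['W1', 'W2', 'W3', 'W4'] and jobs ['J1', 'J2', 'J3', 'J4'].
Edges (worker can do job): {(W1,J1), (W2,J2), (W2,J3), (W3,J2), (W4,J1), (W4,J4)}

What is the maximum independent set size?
Maximum independent set = 4

By König's theorem:
- Min vertex cover = Max matching = 4
- Max independent set = Total vertices - Min vertex cover
- Max independent set = 8 - 4 = 4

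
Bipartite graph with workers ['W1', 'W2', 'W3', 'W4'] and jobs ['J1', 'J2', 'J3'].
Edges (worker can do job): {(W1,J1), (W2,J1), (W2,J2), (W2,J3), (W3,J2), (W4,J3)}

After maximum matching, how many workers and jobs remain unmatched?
Unmatched: 1 workers, 0 jobs

Maximum matching size: 3
Workers: 4 total, 3 matched, 1 unmatched
Jobs: 3 total, 3 matched, 0 unmatched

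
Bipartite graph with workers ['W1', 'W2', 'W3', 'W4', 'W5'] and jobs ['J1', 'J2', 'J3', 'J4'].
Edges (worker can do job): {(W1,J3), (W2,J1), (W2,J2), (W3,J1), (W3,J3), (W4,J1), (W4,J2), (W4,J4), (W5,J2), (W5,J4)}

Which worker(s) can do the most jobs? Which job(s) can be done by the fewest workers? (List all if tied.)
Most versatile: W4 (3 jobs); Least covered: J3, J4 (2 workers)

Worker degrees (jobs they can do): W1:1, W2:2, W3:2, W4:3, W5:2
Job degrees (workers who can do it): J1:3, J2:3, J3:2, J4:2

Maximum worker degree is 3, achieved by: W4
Minimum job degree is 2, achieved by: J3, J4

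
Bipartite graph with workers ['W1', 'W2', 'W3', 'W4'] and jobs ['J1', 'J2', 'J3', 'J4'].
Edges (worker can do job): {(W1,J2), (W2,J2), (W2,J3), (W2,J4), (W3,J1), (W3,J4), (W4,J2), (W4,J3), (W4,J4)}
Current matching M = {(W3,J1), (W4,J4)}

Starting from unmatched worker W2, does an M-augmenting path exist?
Yes: W2 → J2

An M-augmenting path alternates non-matching / matching edges, starting and ending at unmatched vertices.
Path: W2 → J2
(J2 is unmatched in M, so the path is augmenting.)
Flipping edges along this path would increase |M| from 2 to 3.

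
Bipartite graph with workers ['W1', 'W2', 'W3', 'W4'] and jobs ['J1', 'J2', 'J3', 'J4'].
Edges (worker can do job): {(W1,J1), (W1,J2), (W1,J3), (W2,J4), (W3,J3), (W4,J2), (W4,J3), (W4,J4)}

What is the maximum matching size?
Maximum matching size = 4

Maximum matching: {(W1,J1), (W2,J4), (W3,J3), (W4,J2)}
Size: 4

This assigns 4 workers to 4 distinct jobs.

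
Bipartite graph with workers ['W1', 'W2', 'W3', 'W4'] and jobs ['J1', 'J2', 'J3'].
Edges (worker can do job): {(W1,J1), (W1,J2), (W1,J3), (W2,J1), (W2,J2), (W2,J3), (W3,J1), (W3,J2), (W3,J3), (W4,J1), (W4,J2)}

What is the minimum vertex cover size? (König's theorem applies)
Minimum vertex cover size = 3

By König's theorem: in bipartite graphs,
min vertex cover = max matching = 3

Maximum matching has size 3, so minimum vertex cover also has size 3.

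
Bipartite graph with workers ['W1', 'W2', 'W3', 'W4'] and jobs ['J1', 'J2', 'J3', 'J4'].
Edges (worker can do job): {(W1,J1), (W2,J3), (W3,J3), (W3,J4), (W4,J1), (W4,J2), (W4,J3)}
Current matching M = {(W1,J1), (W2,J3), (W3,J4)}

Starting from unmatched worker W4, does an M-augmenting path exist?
Yes: W4 → J2

An M-augmenting path alternates non-matching / matching edges, starting and ending at unmatched vertices.
Path: W4 → J2
(J2 is unmatched in M, so the path is augmenting.)
Flipping edges along this path would increase |M| from 3 to 4.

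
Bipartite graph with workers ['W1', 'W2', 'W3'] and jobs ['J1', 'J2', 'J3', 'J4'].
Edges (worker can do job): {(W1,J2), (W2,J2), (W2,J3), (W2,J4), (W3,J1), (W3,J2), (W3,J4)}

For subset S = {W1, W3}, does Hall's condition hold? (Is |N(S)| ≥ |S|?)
Yes: |N(S)| = 3, |S| = 2

Subset S = {W1, W3}
Neighbors N(S) = {J1, J2, J4}

|N(S)| = 3, |S| = 2
Hall's condition: |N(S)| ≥ |S| is satisfied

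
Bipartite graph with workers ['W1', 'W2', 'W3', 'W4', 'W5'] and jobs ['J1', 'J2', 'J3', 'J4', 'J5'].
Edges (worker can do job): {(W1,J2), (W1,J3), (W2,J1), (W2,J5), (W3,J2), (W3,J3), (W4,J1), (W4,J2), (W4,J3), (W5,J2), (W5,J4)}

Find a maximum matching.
Matching: {(W1,J2), (W2,J5), (W3,J3), (W4,J1), (W5,J4)}

Maximum matching (size 5):
  W1 → J2
  W2 → J5
  W3 → J3
  W4 → J1
  W5 → J4

Each worker is assigned to at most one job, and each job to at most one worker.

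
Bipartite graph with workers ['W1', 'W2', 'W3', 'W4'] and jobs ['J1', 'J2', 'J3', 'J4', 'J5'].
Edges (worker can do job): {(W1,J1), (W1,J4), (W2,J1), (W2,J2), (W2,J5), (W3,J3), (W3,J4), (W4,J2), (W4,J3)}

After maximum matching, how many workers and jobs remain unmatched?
Unmatched: 0 workers, 1 jobs

Maximum matching size: 4
Workers: 4 total, 4 matched, 0 unmatched
Jobs: 5 total, 4 matched, 1 unmatched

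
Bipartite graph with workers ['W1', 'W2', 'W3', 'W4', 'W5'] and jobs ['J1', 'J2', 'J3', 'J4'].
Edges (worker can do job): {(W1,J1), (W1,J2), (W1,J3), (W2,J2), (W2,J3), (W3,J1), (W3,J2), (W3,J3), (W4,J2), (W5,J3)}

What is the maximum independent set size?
Maximum independent set = 6

By König's theorem:
- Min vertex cover = Max matching = 3
- Max independent set = Total vertices - Min vertex cover
- Max independent set = 9 - 3 = 6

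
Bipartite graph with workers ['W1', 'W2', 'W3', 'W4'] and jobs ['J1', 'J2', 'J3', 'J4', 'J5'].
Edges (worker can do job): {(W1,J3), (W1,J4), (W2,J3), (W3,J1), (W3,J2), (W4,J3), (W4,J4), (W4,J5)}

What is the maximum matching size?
Maximum matching size = 4

Maximum matching: {(W1,J4), (W2,J3), (W3,J1), (W4,J5)}
Size: 4

This assigns 4 workers to 4 distinct jobs.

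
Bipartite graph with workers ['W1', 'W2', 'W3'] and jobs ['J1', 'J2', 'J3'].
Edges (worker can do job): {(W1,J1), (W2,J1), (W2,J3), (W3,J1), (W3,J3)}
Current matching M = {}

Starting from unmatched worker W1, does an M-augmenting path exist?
Yes: W1 → J1

An M-augmenting path alternates non-matching / matching edges, starting and ending at unmatched vertices.
Path: W1 → J1
(J1 is unmatched in M, so the path is augmenting.)
Flipping edges along this path would increase |M| from 0 to 1.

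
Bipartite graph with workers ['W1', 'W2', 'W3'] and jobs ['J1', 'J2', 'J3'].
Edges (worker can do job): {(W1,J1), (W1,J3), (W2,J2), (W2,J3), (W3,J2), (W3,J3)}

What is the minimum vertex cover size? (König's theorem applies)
Minimum vertex cover size = 3

By König's theorem: in bipartite graphs,
min vertex cover = max matching = 3

Maximum matching has size 3, so minimum vertex cover also has size 3.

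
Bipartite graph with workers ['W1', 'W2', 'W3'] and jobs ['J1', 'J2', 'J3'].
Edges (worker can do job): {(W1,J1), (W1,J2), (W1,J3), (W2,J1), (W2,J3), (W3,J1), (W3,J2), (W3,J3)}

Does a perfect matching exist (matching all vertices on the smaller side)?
Yes, perfect matching exists (size 3)

Perfect matching: {(W1,J1), (W2,J3), (W3,J2)}
All 3 vertices on the smaller side are matched.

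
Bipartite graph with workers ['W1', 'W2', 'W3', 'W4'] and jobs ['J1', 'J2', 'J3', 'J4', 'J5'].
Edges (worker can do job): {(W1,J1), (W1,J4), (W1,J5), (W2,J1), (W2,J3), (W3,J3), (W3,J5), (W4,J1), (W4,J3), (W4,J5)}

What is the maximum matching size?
Maximum matching size = 4

Maximum matching: {(W1,J4), (W2,J1), (W3,J5), (W4,J3)}
Size: 4

This assigns 4 workers to 4 distinct jobs.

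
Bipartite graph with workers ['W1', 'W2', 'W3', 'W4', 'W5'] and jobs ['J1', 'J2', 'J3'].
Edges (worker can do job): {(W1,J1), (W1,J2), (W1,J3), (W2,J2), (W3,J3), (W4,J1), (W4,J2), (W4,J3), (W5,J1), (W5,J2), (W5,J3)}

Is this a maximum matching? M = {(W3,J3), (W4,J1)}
No, size 2 is not maximum

Proposed matching has size 2.
Maximum matching size for this graph: 3.

This is NOT maximum - can be improved to size 3.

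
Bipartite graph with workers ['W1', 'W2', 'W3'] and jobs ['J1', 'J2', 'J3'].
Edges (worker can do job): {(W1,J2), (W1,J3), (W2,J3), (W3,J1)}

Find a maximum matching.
Matching: {(W1,J2), (W2,J3), (W3,J1)}

Maximum matching (size 3):
  W1 → J2
  W2 → J3
  W3 → J1

Each worker is assigned to at most one job, and each job to at most one worker.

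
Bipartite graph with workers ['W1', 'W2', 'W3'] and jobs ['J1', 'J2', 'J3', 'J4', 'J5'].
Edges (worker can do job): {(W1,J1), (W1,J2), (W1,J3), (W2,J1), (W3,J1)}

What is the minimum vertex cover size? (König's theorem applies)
Minimum vertex cover size = 2

By König's theorem: in bipartite graphs,
min vertex cover = max matching = 2

Maximum matching has size 2, so minimum vertex cover also has size 2.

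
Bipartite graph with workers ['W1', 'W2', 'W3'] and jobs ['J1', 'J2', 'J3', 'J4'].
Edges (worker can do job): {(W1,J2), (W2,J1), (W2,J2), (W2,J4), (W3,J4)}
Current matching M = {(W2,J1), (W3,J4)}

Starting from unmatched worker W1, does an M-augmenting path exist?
Yes: W1 → J2

An M-augmenting path alternates non-matching / matching edges, starting and ending at unmatched vertices.
Path: W1 → J2
(J2 is unmatched in M, so the path is augmenting.)
Flipping edges along this path would increase |M| from 2 to 3.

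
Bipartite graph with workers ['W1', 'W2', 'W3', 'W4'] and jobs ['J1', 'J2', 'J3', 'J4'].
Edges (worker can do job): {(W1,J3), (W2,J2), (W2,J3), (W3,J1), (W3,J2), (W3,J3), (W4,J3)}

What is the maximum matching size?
Maximum matching size = 3

Maximum matching: {(W2,J2), (W3,J1), (W4,J3)}
Size: 3

This assigns 3 workers to 3 distinct jobs.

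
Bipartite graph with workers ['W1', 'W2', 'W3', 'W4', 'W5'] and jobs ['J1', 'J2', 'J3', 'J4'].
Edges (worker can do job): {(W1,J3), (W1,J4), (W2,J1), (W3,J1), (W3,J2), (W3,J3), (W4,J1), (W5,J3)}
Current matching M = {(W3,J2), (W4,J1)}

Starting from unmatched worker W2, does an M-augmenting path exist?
No augmenting path from W2

Alternating search from W2 reaches jobs: {J1}.
Every reachable job is already matched in M, and following those matched edges back to workers exposes no further unvisited jobs.
No M-augmenting path from W2 exists.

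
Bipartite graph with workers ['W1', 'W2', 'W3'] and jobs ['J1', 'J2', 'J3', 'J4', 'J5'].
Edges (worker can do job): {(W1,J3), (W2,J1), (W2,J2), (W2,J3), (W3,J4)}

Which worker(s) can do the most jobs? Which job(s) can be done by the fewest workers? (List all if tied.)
Most versatile: W2 (3 jobs); Least covered: J5 (0 workers)

Worker degrees (jobs they can do): W1:1, W2:3, W3:1
Job degrees (workers who can do it): J1:1, J2:1, J3:2, J4:1, J5:0

Maximum worker degree is 3, achieved by: W2
Minimum job degree is 0, achieved by: J5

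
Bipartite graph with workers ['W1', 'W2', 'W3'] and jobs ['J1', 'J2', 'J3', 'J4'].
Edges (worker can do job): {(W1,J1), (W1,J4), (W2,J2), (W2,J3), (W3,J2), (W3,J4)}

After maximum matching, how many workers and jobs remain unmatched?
Unmatched: 0 workers, 1 jobs

Maximum matching size: 3
Workers: 3 total, 3 matched, 0 unmatched
Jobs: 4 total, 3 matched, 1 unmatched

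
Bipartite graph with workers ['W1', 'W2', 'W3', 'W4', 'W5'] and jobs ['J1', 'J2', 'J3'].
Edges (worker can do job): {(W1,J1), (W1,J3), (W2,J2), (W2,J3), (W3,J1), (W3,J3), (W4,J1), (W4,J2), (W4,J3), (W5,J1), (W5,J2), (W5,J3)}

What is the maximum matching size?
Maximum matching size = 3

Maximum matching: {(W3,J1), (W4,J2), (W5,J3)}
Size: 3

This assigns 3 workers to 3 distinct jobs.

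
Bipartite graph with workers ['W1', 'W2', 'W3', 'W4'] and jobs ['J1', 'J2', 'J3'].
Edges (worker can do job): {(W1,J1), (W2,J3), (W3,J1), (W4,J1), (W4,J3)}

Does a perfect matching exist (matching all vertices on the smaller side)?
No, maximum matching has size 2 < 3

Maximum matching has size 2, need 3 for perfect matching.
Unmatched workers: ['W1', 'W2']
Unmatched jobs: ['J2']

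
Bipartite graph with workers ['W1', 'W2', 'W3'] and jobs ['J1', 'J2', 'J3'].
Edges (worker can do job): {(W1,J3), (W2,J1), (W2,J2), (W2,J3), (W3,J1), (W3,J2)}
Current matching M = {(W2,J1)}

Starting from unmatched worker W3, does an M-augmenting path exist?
Yes: W3 → J2

An M-augmenting path alternates non-matching / matching edges, starting and ending at unmatched vertices.
Path: W3 → J2
(J2 is unmatched in M, so the path is augmenting.)
Flipping edges along this path would increase |M| from 1 to 2.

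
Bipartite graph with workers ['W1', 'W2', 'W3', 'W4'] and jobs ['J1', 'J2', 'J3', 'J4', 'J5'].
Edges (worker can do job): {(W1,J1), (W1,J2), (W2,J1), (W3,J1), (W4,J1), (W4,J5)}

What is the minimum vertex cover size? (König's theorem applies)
Minimum vertex cover size = 3

By König's theorem: in bipartite graphs,
min vertex cover = max matching = 3

Maximum matching has size 3, so minimum vertex cover also has size 3.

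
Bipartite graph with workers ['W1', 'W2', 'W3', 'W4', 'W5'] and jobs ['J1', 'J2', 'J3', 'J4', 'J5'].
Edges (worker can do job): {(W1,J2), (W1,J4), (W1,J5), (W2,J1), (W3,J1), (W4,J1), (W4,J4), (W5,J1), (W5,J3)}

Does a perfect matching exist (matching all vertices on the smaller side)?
No, maximum matching has size 4 < 5

Maximum matching has size 4, need 5 for perfect matching.
Unmatched workers: ['W2']
Unmatched jobs: ['J5']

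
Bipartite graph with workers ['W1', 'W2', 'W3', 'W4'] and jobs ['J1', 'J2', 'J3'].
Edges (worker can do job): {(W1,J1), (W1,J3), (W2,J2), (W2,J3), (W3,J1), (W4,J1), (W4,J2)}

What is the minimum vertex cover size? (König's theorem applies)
Minimum vertex cover size = 3

By König's theorem: in bipartite graphs,
min vertex cover = max matching = 3

Maximum matching has size 3, so minimum vertex cover also has size 3.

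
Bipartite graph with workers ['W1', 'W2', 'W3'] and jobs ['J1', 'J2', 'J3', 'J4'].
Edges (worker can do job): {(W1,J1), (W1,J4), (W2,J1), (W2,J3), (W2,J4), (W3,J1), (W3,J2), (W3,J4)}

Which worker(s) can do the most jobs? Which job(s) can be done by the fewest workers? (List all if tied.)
Most versatile: W2, W3 (3 jobs); Least covered: J2, J3 (1 workers)

Worker degrees (jobs they can do): W1:2, W2:3, W3:3
Job degrees (workers who can do it): J1:3, J2:1, J3:1, J4:3

Maximum worker degree is 3, achieved by: W2, W3
Minimum job degree is 1, achieved by: J2, J3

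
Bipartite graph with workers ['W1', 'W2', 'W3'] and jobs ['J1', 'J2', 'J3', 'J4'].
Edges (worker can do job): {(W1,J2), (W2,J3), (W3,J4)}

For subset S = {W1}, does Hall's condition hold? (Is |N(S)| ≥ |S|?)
Yes: |N(S)| = 1, |S| = 1

Subset S = {W1}
Neighbors N(S) = {J2}

|N(S)| = 1, |S| = 1
Hall's condition: |N(S)| ≥ |S| is satisfied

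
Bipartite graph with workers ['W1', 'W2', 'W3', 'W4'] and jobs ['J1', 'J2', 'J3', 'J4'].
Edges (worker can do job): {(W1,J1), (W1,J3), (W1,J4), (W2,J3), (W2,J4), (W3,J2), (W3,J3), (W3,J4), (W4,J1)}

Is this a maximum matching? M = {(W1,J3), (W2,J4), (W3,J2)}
No, size 3 is not maximum

Proposed matching has size 3.
Maximum matching size for this graph: 4.

This is NOT maximum - can be improved to size 4.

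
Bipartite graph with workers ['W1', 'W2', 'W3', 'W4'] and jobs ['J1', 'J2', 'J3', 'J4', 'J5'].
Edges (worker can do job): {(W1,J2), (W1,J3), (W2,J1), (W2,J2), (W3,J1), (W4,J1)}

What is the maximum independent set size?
Maximum independent set = 6

By König's theorem:
- Min vertex cover = Max matching = 3
- Max independent set = Total vertices - Min vertex cover
- Max independent set = 9 - 3 = 6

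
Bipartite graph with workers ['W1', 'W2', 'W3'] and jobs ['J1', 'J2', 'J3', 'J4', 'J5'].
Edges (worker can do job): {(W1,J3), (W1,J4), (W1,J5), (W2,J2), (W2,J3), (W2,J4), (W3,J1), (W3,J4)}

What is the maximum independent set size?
Maximum independent set = 5

By König's theorem:
- Min vertex cover = Max matching = 3
- Max independent set = Total vertices - Min vertex cover
- Max independent set = 8 - 3 = 5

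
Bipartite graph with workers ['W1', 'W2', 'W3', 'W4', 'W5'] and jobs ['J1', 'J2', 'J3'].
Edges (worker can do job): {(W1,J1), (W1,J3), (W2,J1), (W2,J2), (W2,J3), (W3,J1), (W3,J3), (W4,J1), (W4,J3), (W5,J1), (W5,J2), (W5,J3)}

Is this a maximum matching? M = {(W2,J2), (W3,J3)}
No, size 2 is not maximum

Proposed matching has size 2.
Maximum matching size for this graph: 3.

This is NOT maximum - can be improved to size 3.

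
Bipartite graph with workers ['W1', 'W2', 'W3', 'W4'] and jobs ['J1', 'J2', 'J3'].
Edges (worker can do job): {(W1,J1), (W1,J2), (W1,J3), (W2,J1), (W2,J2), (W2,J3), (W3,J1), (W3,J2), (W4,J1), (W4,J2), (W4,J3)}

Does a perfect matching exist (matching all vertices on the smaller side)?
Yes, perfect matching exists (size 3)

Perfect matching: {(W1,J3), (W3,J2), (W4,J1)}
All 3 vertices on the smaller side are matched.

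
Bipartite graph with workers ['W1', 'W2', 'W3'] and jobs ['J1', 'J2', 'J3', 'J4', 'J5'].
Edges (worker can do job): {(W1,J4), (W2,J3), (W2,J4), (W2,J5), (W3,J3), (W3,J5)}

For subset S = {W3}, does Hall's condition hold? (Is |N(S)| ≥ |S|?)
Yes: |N(S)| = 2, |S| = 1

Subset S = {W3}
Neighbors N(S) = {J3, J5}

|N(S)| = 2, |S| = 1
Hall's condition: |N(S)| ≥ |S| is satisfied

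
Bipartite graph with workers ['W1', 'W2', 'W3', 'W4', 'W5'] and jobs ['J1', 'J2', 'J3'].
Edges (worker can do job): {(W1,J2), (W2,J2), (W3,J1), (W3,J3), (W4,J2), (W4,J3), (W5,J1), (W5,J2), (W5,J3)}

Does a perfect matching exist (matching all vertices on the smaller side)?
Yes, perfect matching exists (size 3)

Perfect matching: {(W3,J1), (W4,J2), (W5,J3)}
All 3 vertices on the smaller side are matched.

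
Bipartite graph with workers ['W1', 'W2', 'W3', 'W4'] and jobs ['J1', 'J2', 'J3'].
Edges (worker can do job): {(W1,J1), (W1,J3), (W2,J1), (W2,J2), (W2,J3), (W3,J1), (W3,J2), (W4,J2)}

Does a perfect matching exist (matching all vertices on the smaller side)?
Yes, perfect matching exists (size 3)

Perfect matching: {(W1,J3), (W3,J1), (W4,J2)}
All 3 vertices on the smaller side are matched.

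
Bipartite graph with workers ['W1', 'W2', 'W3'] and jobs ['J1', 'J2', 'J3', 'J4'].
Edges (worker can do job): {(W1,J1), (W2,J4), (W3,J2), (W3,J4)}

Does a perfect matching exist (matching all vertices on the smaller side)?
Yes, perfect matching exists (size 3)

Perfect matching: {(W1,J1), (W2,J4), (W3,J2)}
All 3 vertices on the smaller side are matched.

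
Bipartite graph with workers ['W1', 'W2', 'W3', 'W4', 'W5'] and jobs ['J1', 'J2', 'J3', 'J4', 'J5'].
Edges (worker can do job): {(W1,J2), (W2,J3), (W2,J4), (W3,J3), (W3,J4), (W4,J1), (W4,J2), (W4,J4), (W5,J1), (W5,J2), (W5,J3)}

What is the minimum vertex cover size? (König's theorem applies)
Minimum vertex cover size = 4

By König's theorem: in bipartite graphs,
min vertex cover = max matching = 4

Maximum matching has size 4, so minimum vertex cover also has size 4.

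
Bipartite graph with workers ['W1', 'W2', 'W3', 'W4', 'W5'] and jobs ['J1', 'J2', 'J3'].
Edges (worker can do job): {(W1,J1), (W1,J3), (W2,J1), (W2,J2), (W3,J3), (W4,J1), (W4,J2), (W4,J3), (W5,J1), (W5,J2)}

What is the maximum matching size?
Maximum matching size = 3

Maximum matching: {(W3,J3), (W4,J1), (W5,J2)}
Size: 3

This assigns 3 workers to 3 distinct jobs.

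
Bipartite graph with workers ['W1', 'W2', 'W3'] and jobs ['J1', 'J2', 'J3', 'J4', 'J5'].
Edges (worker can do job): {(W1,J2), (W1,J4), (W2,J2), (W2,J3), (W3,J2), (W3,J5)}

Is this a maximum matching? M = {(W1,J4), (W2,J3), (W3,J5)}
Yes, size 3 is maximum

Proposed matching has size 3.
Maximum matching size for this graph: 3.

This is a maximum matching.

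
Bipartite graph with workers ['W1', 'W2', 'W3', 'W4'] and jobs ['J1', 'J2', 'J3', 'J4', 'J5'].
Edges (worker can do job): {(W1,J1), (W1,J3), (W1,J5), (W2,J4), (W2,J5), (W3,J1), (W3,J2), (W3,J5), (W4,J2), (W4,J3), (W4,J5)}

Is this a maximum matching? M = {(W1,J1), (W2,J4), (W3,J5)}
No, size 3 is not maximum

Proposed matching has size 3.
Maximum matching size for this graph: 4.

This is NOT maximum - can be improved to size 4.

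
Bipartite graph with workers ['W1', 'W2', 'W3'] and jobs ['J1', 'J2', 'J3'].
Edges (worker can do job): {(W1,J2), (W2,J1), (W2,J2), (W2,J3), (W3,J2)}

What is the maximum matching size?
Maximum matching size = 2

Maximum matching: {(W2,J3), (W3,J2)}
Size: 2

This assigns 2 workers to 2 distinct jobs.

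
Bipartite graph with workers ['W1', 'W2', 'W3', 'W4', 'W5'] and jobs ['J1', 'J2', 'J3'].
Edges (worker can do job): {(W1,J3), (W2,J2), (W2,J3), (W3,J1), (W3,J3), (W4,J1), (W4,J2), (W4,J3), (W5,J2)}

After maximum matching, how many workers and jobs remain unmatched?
Unmatched: 2 workers, 0 jobs

Maximum matching size: 3
Workers: 5 total, 3 matched, 2 unmatched
Jobs: 3 total, 3 matched, 0 unmatched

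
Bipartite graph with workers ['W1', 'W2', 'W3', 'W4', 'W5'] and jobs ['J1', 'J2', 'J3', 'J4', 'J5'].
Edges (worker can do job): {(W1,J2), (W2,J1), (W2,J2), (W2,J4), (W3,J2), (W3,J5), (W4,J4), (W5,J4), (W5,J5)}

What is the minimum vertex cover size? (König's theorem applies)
Minimum vertex cover size = 4

By König's theorem: in bipartite graphs,
min vertex cover = max matching = 4

Maximum matching has size 4, so minimum vertex cover also has size 4.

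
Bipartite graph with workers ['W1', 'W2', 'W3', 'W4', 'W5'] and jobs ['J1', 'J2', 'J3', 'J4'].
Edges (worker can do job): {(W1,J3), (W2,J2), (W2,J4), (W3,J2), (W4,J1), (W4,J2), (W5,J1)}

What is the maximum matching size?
Maximum matching size = 4

Maximum matching: {(W1,J3), (W2,J4), (W3,J2), (W5,J1)}
Size: 4

This assigns 4 workers to 4 distinct jobs.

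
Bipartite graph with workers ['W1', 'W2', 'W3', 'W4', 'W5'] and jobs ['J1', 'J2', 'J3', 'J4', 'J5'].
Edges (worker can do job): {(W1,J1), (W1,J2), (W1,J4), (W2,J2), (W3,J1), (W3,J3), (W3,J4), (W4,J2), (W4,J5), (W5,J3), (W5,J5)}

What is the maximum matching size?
Maximum matching size = 5

Maximum matching: {(W1,J1), (W2,J2), (W3,J4), (W4,J5), (W5,J3)}
Size: 5

This assigns 5 workers to 5 distinct jobs.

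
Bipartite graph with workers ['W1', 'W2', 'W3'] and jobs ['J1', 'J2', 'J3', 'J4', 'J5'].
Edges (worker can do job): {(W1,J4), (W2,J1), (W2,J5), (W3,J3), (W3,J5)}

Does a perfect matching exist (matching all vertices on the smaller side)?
Yes, perfect matching exists (size 3)

Perfect matching: {(W1,J4), (W2,J1), (W3,J5)}
All 3 vertices on the smaller side are matched.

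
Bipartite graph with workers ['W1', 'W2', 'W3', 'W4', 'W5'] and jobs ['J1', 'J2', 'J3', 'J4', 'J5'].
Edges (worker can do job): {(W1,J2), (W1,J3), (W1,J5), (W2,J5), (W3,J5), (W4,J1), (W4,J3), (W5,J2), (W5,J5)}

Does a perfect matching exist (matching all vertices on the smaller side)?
No, maximum matching has size 4 < 5

Maximum matching has size 4, need 5 for perfect matching.
Unmatched workers: ['W2']
Unmatched jobs: ['J4']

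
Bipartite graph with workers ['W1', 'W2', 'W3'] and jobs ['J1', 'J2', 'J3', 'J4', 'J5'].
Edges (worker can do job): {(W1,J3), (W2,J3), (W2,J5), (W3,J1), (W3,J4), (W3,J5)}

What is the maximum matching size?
Maximum matching size = 3

Maximum matching: {(W1,J3), (W2,J5), (W3,J4)}
Size: 3

This assigns 3 workers to 3 distinct jobs.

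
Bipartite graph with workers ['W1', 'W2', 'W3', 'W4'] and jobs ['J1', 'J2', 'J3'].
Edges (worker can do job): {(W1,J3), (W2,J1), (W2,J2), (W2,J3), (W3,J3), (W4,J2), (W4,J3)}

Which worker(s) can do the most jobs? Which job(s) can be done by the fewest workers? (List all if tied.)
Most versatile: W2 (3 jobs); Least covered: J1 (1 workers)

Worker degrees (jobs they can do): W1:1, W2:3, W3:1, W4:2
Job degrees (workers who can do it): J1:1, J2:2, J3:4

Maximum worker degree is 3, achieved by: W2
Minimum job degree is 1, achieved by: J1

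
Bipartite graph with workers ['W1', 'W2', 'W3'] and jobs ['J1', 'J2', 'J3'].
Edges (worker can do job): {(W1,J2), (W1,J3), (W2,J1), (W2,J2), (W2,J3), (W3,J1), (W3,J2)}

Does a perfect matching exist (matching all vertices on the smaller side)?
Yes, perfect matching exists (size 3)

Perfect matching: {(W1,J3), (W2,J1), (W3,J2)}
All 3 vertices on the smaller side are matched.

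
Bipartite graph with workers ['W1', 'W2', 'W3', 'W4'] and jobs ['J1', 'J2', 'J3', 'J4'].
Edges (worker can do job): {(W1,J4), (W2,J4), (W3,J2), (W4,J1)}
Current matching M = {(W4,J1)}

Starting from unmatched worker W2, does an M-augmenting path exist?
Yes: W2 → J4

An M-augmenting path alternates non-matching / matching edges, starting and ending at unmatched vertices.
Path: W2 → J4
(J4 is unmatched in M, so the path is augmenting.)
Flipping edges along this path would increase |M| from 1 to 2.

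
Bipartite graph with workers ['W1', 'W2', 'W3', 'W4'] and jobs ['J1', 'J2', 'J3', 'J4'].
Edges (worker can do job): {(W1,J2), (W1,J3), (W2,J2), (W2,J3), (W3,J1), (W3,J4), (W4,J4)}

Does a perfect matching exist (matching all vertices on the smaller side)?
Yes, perfect matching exists (size 4)

Perfect matching: {(W1,J2), (W2,J3), (W3,J1), (W4,J4)}
All 4 vertices on the smaller side are matched.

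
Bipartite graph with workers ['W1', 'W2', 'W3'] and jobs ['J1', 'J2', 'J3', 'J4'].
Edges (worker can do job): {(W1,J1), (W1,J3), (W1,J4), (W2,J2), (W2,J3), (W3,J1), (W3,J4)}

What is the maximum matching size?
Maximum matching size = 3

Maximum matching: {(W1,J4), (W2,J3), (W3,J1)}
Size: 3

This assigns 3 workers to 3 distinct jobs.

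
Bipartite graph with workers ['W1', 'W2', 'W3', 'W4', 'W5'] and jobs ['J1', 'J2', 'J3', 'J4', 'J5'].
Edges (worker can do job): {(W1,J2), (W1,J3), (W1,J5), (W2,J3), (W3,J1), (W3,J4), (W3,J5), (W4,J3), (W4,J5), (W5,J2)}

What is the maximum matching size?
Maximum matching size = 4

Maximum matching: {(W1,J5), (W3,J1), (W4,J3), (W5,J2)}
Size: 4

This assigns 4 workers to 4 distinct jobs.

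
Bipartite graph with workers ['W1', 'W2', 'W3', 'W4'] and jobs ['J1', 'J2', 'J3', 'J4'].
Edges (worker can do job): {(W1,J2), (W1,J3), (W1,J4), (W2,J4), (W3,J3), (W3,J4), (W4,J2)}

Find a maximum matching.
Matching: {(W1,J3), (W3,J4), (W4,J2)}

Maximum matching (size 3):
  W1 → J3
  W3 → J4
  W4 → J2

Each worker is assigned to at most one job, and each job to at most one worker.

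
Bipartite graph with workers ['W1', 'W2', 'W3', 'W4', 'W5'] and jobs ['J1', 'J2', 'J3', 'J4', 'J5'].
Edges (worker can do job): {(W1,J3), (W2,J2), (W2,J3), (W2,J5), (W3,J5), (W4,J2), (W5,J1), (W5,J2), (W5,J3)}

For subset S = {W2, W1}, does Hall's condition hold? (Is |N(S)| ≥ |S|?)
Yes: |N(S)| = 3, |S| = 2

Subset S = {W2, W1}
Neighbors N(S) = {J2, J3, J5}

|N(S)| = 3, |S| = 2
Hall's condition: |N(S)| ≥ |S| is satisfied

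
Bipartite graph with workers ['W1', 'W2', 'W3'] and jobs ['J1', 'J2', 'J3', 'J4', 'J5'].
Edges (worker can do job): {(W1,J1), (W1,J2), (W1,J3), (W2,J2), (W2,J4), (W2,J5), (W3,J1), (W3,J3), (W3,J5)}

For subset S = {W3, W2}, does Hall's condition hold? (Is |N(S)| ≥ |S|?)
Yes: |N(S)| = 5, |S| = 2

Subset S = {W3, W2}
Neighbors N(S) = {J1, J2, J3, J4, J5}

|N(S)| = 5, |S| = 2
Hall's condition: |N(S)| ≥ |S| is satisfied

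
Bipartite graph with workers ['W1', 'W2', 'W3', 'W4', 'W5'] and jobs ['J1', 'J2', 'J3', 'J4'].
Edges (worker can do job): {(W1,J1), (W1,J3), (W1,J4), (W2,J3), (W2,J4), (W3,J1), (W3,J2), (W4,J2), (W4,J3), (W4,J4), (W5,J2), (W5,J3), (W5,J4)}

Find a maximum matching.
Matching: {(W1,J4), (W3,J1), (W4,J2), (W5,J3)}

Maximum matching (size 4):
  W1 → J4
  W3 → J1
  W4 → J2
  W5 → J3

Each worker is assigned to at most one job, and each job to at most one worker.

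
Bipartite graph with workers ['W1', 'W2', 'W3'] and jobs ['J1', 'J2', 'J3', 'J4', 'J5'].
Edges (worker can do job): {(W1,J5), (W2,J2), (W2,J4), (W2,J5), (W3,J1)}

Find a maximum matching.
Matching: {(W1,J5), (W2,J4), (W3,J1)}

Maximum matching (size 3):
  W1 → J5
  W2 → J4
  W3 → J1

Each worker is assigned to at most one job, and each job to at most one worker.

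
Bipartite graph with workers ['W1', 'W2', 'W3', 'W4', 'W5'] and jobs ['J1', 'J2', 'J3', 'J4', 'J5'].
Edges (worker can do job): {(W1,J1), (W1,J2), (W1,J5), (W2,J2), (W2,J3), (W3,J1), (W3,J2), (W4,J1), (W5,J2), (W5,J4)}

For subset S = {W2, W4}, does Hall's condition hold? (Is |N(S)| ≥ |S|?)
Yes: |N(S)| = 3, |S| = 2

Subset S = {W2, W4}
Neighbors N(S) = {J1, J2, J3}

|N(S)| = 3, |S| = 2
Hall's condition: |N(S)| ≥ |S| is satisfied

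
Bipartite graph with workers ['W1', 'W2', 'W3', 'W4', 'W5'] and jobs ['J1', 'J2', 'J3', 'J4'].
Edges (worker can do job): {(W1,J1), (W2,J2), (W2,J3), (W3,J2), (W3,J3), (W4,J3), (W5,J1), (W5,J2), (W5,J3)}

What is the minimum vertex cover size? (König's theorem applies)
Minimum vertex cover size = 3

By König's theorem: in bipartite graphs,
min vertex cover = max matching = 3

Maximum matching has size 3, so minimum vertex cover also has size 3.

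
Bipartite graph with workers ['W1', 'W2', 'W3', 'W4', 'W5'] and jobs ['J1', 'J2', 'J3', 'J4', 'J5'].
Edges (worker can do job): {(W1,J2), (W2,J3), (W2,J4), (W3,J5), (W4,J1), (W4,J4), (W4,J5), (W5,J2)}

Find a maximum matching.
Matching: {(W2,J3), (W3,J5), (W4,J1), (W5,J2)}

Maximum matching (size 4):
  W2 → J3
  W3 → J5
  W4 → J1
  W5 → J2

Each worker is assigned to at most one job, and each job to at most one worker.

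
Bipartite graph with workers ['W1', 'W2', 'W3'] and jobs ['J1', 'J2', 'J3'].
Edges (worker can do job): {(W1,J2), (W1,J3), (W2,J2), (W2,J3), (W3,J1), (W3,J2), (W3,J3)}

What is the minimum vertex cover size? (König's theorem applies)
Minimum vertex cover size = 3

By König's theorem: in bipartite graphs,
min vertex cover = max matching = 3

Maximum matching has size 3, so minimum vertex cover also has size 3.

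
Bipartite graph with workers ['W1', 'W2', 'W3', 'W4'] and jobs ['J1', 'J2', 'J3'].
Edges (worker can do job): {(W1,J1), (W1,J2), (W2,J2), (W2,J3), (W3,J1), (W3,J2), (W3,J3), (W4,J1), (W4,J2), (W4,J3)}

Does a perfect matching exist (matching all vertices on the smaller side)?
Yes, perfect matching exists (size 3)

Perfect matching: {(W1,J1), (W3,J2), (W4,J3)}
All 3 vertices on the smaller side are matched.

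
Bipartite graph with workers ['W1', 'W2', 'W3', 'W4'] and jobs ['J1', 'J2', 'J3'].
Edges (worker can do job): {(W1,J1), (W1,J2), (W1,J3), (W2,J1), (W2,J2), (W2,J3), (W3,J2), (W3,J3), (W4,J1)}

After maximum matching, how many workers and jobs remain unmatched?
Unmatched: 1 workers, 0 jobs

Maximum matching size: 3
Workers: 4 total, 3 matched, 1 unmatched
Jobs: 3 total, 3 matched, 0 unmatched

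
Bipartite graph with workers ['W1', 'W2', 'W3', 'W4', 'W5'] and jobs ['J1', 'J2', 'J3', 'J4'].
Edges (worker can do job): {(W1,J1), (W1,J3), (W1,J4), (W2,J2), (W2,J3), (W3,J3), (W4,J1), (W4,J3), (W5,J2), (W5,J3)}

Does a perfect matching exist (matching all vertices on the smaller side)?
Yes, perfect matching exists (size 4)

Perfect matching: {(W1,J4), (W3,J3), (W4,J1), (W5,J2)}
All 4 vertices on the smaller side are matched.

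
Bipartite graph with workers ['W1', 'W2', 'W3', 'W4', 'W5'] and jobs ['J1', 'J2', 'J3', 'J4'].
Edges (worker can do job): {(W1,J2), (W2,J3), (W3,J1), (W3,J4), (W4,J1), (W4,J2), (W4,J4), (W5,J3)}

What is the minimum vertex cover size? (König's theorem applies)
Minimum vertex cover size = 4

By König's theorem: in bipartite graphs,
min vertex cover = max matching = 4

Maximum matching has size 4, so minimum vertex cover also has size 4.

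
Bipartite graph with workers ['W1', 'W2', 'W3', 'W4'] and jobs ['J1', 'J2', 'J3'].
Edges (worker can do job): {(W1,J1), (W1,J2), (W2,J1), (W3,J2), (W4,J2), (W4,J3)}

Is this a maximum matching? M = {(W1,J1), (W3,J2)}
No, size 2 is not maximum

Proposed matching has size 2.
Maximum matching size for this graph: 3.

This is NOT maximum - can be improved to size 3.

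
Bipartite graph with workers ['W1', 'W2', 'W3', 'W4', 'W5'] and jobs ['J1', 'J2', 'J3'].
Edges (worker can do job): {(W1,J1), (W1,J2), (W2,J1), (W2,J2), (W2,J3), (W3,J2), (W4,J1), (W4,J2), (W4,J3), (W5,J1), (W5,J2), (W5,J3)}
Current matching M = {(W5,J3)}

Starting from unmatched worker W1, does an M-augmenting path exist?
Yes: W1 → J1

An M-augmenting path alternates non-matching / matching edges, starting and ending at unmatched vertices.
Path: W1 → J1
(J1 is unmatched in M, so the path is augmenting.)
Flipping edges along this path would increase |M| from 1 to 2.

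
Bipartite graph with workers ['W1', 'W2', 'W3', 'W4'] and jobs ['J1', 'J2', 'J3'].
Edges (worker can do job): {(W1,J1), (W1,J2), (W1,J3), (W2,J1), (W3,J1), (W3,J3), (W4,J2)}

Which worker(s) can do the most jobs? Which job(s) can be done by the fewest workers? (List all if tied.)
Most versatile: W1 (3 jobs); Least covered: J2, J3 (2 workers)

Worker degrees (jobs they can do): W1:3, W2:1, W3:2, W4:1
Job degrees (workers who can do it): J1:3, J2:2, J3:2

Maximum worker degree is 3, achieved by: W1
Minimum job degree is 2, achieved by: J2, J3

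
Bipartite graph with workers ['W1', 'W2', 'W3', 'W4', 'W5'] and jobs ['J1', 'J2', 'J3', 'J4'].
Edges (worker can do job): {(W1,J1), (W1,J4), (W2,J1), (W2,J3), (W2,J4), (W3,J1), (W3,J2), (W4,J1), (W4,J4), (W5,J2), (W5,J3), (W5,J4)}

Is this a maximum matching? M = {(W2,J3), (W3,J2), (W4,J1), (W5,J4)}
Yes, size 4 is maximum

Proposed matching has size 4.
Maximum matching size for this graph: 4.

This is a maximum matching.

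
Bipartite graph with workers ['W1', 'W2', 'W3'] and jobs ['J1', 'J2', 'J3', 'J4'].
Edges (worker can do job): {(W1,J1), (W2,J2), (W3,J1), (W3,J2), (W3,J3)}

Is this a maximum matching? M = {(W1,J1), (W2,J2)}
No, size 2 is not maximum

Proposed matching has size 2.
Maximum matching size for this graph: 3.

This is NOT maximum - can be improved to size 3.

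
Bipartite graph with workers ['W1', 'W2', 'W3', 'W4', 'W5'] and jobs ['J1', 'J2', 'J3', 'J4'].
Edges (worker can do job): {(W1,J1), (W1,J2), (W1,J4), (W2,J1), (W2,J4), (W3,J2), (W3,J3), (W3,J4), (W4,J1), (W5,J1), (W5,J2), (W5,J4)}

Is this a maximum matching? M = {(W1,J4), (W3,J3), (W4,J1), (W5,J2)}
Yes, size 4 is maximum

Proposed matching has size 4.
Maximum matching size for this graph: 4.

This is a maximum matching.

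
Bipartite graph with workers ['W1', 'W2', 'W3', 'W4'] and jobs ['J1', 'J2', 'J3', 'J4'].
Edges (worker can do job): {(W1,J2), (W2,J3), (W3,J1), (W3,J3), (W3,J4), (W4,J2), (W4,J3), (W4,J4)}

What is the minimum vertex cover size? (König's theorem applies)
Minimum vertex cover size = 4

By König's theorem: in bipartite graphs,
min vertex cover = max matching = 4

Maximum matching has size 4, so minimum vertex cover also has size 4.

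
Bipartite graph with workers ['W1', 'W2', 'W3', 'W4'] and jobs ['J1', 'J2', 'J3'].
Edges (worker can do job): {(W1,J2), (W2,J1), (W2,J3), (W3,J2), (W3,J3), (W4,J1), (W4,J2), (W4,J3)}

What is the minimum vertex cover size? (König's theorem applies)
Minimum vertex cover size = 3

By König's theorem: in bipartite graphs,
min vertex cover = max matching = 3

Maximum matching has size 3, so minimum vertex cover also has size 3.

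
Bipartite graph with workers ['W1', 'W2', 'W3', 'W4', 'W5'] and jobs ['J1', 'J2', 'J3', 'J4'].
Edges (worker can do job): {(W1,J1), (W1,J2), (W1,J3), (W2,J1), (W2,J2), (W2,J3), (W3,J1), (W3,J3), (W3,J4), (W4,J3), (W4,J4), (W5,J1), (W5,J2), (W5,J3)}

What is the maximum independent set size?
Maximum independent set = 5

By König's theorem:
- Min vertex cover = Max matching = 4
- Max independent set = Total vertices - Min vertex cover
- Max independent set = 9 - 4 = 5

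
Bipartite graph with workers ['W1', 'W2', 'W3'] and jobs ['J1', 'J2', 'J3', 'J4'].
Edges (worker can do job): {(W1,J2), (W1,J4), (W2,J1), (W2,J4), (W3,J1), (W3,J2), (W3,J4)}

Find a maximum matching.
Matching: {(W1,J4), (W2,J1), (W3,J2)}

Maximum matching (size 3):
  W1 → J4
  W2 → J1
  W3 → J2

Each worker is assigned to at most one job, and each job to at most one worker.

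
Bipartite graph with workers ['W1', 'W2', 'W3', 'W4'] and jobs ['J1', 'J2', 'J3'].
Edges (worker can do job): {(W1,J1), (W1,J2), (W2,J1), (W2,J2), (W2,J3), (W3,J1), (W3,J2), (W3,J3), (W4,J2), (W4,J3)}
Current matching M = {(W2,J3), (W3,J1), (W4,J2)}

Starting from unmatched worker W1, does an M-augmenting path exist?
No augmenting path from W1

Alternating search from W1 reaches jobs: {J1, J2, J3}.
Every reachable job is already matched in M, and following those matched edges back to workers exposes no further unvisited jobs.
No M-augmenting path from W1 exists.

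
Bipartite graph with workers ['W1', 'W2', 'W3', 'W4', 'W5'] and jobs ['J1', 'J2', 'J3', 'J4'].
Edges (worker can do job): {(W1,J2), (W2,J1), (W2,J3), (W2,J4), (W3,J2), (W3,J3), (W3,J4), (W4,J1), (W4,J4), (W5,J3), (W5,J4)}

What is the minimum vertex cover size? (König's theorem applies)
Minimum vertex cover size = 4

By König's theorem: in bipartite graphs,
min vertex cover = max matching = 4

Maximum matching has size 4, so minimum vertex cover also has size 4.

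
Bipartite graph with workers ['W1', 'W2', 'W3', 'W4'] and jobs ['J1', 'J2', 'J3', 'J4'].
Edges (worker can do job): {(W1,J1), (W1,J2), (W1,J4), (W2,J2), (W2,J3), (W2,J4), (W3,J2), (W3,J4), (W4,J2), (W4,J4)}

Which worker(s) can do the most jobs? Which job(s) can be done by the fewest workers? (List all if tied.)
Most versatile: W1, W2 (3 jobs); Least covered: J1, J3 (1 workers)

Worker degrees (jobs they can do): W1:3, W2:3, W3:2, W4:2
Job degrees (workers who can do it): J1:1, J2:4, J3:1, J4:4

Maximum worker degree is 3, achieved by: W1, W2
Minimum job degree is 1, achieved by: J1, J3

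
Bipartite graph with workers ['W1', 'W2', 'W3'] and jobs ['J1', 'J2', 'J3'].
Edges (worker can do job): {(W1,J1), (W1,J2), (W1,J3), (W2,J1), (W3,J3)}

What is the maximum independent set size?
Maximum independent set = 3

By König's theorem:
- Min vertex cover = Max matching = 3
- Max independent set = Total vertices - Min vertex cover
- Max independent set = 6 - 3 = 3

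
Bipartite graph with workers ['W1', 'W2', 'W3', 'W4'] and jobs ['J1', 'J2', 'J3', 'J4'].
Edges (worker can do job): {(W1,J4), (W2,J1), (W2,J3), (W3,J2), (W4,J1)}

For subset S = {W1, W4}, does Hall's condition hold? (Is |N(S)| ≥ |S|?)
Yes: |N(S)| = 2, |S| = 2

Subset S = {W1, W4}
Neighbors N(S) = {J1, J4}

|N(S)| = 2, |S| = 2
Hall's condition: |N(S)| ≥ |S| is satisfied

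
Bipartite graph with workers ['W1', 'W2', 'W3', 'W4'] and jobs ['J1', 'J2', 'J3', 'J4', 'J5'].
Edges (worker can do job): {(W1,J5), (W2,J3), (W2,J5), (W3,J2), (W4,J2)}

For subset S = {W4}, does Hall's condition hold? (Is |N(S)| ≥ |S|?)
Yes: |N(S)| = 1, |S| = 1

Subset S = {W4}
Neighbors N(S) = {J2}

|N(S)| = 1, |S| = 1
Hall's condition: |N(S)| ≥ |S| is satisfied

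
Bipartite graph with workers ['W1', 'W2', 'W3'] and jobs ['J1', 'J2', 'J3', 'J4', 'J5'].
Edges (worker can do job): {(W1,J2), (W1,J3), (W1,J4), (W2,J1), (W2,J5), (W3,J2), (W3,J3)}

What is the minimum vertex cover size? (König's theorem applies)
Minimum vertex cover size = 3

By König's theorem: in bipartite graphs,
min vertex cover = max matching = 3

Maximum matching has size 3, so minimum vertex cover also has size 3.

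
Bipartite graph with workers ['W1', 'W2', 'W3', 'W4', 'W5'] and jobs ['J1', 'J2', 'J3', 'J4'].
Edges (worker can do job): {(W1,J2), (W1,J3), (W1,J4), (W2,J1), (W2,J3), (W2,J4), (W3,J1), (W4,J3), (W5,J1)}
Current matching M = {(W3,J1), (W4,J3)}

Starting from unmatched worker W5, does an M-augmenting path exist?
No augmenting path from W5

Alternating search from W5 reaches jobs: {J1}.
Every reachable job is already matched in M, and following those matched edges back to workers exposes no further unvisited jobs.
No M-augmenting path from W5 exists.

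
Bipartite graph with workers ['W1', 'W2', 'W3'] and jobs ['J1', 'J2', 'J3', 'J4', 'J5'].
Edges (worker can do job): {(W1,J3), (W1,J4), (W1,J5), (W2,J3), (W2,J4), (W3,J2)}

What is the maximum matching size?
Maximum matching size = 3

Maximum matching: {(W1,J3), (W2,J4), (W3,J2)}
Size: 3

This assigns 3 workers to 3 distinct jobs.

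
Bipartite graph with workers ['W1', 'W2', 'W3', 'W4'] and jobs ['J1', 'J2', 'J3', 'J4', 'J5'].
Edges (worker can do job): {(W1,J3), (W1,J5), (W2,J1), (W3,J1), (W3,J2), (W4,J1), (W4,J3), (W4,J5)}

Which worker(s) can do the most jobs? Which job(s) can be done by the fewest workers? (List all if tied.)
Most versatile: W4 (3 jobs); Least covered: J4 (0 workers)

Worker degrees (jobs they can do): W1:2, W2:1, W3:2, W4:3
Job degrees (workers who can do it): J1:3, J2:1, J3:2, J4:0, J5:2

Maximum worker degree is 3, achieved by: W4
Minimum job degree is 0, achieved by: J4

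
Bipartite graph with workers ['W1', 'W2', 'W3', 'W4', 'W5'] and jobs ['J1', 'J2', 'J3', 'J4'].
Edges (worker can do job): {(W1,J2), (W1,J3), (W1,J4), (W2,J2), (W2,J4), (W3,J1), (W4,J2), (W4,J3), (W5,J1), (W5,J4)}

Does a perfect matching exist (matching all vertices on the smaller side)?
Yes, perfect matching exists (size 4)

Perfect matching: {(W1,J2), (W3,J1), (W4,J3), (W5,J4)}
All 4 vertices on the smaller side are matched.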